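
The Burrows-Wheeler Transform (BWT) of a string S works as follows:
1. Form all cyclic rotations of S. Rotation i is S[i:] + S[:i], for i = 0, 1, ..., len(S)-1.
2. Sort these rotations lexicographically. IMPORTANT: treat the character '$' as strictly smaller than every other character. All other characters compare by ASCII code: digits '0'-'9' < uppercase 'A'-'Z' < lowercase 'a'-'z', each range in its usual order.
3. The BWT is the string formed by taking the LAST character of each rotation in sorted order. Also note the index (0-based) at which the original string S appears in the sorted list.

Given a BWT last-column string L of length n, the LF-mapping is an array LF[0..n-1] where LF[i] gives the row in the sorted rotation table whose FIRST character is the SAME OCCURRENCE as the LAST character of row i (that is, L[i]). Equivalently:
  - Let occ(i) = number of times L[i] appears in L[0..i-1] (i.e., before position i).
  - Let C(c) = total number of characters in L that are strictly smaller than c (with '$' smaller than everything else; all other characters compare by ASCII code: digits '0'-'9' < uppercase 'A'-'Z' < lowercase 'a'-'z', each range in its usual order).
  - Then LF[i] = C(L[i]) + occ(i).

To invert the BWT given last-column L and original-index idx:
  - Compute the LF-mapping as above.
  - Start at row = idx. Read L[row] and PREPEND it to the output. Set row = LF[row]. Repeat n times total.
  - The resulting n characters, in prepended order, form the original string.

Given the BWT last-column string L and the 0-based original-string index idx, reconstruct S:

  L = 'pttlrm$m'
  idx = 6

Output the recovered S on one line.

Answer: tlmtmrp$

Derivation:
LF mapping: 4 6 7 1 5 2 0 3
Walk LF starting at row 6, prepending L[row]:
  step 1: row=6, L[6]='$', prepend. Next row=LF[6]=0
  step 2: row=0, L[0]='p', prepend. Next row=LF[0]=4
  step 3: row=4, L[4]='r', prepend. Next row=LF[4]=5
  step 4: row=5, L[5]='m', prepend. Next row=LF[5]=2
  step 5: row=2, L[2]='t', prepend. Next row=LF[2]=7
  step 6: row=7, L[7]='m', prepend. Next row=LF[7]=3
  step 7: row=3, L[3]='l', prepend. Next row=LF[3]=1
  step 8: row=1, L[1]='t', prepend. Next row=LF[1]=6
Reversed output: tlmtmrp$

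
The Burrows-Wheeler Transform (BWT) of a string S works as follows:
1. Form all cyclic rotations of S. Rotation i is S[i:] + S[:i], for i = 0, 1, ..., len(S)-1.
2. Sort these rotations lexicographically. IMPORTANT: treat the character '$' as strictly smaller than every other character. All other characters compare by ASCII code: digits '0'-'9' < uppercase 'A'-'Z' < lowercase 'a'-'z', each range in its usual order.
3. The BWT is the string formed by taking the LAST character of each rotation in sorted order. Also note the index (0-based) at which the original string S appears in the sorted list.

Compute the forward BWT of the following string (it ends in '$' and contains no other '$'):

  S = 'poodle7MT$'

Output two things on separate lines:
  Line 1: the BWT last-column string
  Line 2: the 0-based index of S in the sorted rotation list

All 10 rotations (rotation i = S[i:]+S[:i]):
  rot[0] = poodle7MT$
  rot[1] = oodle7MT$p
  rot[2] = odle7MT$po
  rot[3] = dle7MT$poo
  rot[4] = le7MT$pood
  rot[5] = e7MT$poodl
  rot[6] = 7MT$poodle
  rot[7] = MT$poodle7
  rot[8] = T$poodle7M
  rot[9] = $poodle7MT
Sorted (with $ < everything):
  sorted[0] = $poodle7MT  (last char: 'T')
  sorted[1] = 7MT$poodle  (last char: 'e')
  sorted[2] = MT$poodle7  (last char: '7')
  sorted[3] = T$poodle7M  (last char: 'M')
  sorted[4] = dle7MT$poo  (last char: 'o')
  sorted[5] = e7MT$poodl  (last char: 'l')
  sorted[6] = le7MT$pood  (last char: 'd')
  sorted[7] = odle7MT$po  (last char: 'o')
  sorted[8] = oodle7MT$p  (last char: 'p')
  sorted[9] = poodle7MT$  (last char: '$')
Last column: Te7Moldop$
Original string S is at sorted index 9

Answer: Te7Moldop$
9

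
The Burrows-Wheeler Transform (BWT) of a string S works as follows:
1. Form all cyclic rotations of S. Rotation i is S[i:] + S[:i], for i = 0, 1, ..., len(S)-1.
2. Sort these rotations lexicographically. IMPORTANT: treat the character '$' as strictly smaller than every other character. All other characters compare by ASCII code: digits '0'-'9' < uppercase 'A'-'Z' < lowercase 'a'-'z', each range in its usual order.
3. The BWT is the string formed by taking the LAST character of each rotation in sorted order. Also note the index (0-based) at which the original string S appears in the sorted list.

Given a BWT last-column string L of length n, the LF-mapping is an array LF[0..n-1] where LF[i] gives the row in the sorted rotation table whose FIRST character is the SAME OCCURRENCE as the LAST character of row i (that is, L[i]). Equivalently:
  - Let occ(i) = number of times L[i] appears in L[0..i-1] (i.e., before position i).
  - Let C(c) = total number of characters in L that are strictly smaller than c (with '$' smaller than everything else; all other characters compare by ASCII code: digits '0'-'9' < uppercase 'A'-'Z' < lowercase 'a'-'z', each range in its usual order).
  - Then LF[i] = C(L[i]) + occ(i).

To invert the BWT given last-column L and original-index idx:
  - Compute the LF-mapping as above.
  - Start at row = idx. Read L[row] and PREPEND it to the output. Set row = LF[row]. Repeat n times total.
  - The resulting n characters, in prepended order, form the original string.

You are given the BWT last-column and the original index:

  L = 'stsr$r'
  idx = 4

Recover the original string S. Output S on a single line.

LF mapping: 3 5 4 1 0 2
Walk LF starting at row 4, prepending L[row]:
  step 1: row=4, L[4]='$', prepend. Next row=LF[4]=0
  step 2: row=0, L[0]='s', prepend. Next row=LF[0]=3
  step 3: row=3, L[3]='r', prepend. Next row=LF[3]=1
  step 4: row=1, L[1]='t', prepend. Next row=LF[1]=5
  step 5: row=5, L[5]='r', prepend. Next row=LF[5]=2
  step 6: row=2, L[2]='s', prepend. Next row=LF[2]=4
Reversed output: srtrs$

Answer: srtrs$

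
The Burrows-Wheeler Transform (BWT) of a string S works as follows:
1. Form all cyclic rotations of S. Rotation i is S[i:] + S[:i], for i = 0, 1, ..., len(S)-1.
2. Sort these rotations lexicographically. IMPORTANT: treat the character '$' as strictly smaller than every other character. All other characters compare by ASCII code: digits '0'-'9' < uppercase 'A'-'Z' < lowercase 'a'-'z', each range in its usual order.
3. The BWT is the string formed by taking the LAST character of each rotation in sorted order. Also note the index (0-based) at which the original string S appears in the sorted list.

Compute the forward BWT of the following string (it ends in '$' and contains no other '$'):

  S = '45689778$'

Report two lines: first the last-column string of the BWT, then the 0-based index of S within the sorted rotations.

Answer: 8$4597768
1

Derivation:
All 9 rotations (rotation i = S[i:]+S[:i]):
  rot[0] = 45689778$
  rot[1] = 5689778$4
  rot[2] = 689778$45
  rot[3] = 89778$456
  rot[4] = 9778$4568
  rot[5] = 778$45689
  rot[6] = 78$456897
  rot[7] = 8$4568977
  rot[8] = $45689778
Sorted (with $ < everything):
  sorted[0] = $45689778  (last char: '8')
  sorted[1] = 45689778$  (last char: '$')
  sorted[2] = 5689778$4  (last char: '4')
  sorted[3] = 689778$45  (last char: '5')
  sorted[4] = 778$45689  (last char: '9')
  sorted[5] = 78$456897  (last char: '7')
  sorted[6] = 8$4568977  (last char: '7')
  sorted[7] = 89778$456  (last char: '6')
  sorted[8] = 9778$4568  (last char: '8')
Last column: 8$4597768
Original string S is at sorted index 1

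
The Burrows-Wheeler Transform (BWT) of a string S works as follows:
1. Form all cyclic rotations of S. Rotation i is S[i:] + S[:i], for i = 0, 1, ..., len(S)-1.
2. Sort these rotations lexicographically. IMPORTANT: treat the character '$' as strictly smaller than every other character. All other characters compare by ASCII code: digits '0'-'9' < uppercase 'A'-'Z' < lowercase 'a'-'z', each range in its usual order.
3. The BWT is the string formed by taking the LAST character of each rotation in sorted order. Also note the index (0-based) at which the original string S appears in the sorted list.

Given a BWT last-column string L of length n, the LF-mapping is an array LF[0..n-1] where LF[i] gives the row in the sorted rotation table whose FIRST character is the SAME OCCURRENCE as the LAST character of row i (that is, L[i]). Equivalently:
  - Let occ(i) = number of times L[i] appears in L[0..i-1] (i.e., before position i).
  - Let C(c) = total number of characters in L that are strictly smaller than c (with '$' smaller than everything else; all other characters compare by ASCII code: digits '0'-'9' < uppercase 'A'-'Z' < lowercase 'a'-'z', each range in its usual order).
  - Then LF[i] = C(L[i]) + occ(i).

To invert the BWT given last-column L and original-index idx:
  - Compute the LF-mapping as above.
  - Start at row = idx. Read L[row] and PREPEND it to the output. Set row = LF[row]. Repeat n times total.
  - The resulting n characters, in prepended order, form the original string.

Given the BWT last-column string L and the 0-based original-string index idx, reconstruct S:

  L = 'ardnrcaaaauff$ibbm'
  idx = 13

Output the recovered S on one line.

Answer: muffinabracadabra$

Derivation:
LF mapping: 1 15 9 14 16 8 2 3 4 5 17 10 11 0 12 6 7 13
Walk LF starting at row 13, prepending L[row]:
  step 1: row=13, L[13]='$', prepend. Next row=LF[13]=0
  step 2: row=0, L[0]='a', prepend. Next row=LF[0]=1
  step 3: row=1, L[1]='r', prepend. Next row=LF[1]=15
  step 4: row=15, L[15]='b', prepend. Next row=LF[15]=6
  step 5: row=6, L[6]='a', prepend. Next row=LF[6]=2
  step 6: row=2, L[2]='d', prepend. Next row=LF[2]=9
  step 7: row=9, L[9]='a', prepend. Next row=LF[9]=5
  step 8: row=5, L[5]='c', prepend. Next row=LF[5]=8
  step 9: row=8, L[8]='a', prepend. Next row=LF[8]=4
  step 10: row=4, L[4]='r', prepend. Next row=LF[4]=16
  step 11: row=16, L[16]='b', prepend. Next row=LF[16]=7
  step 12: row=7, L[7]='a', prepend. Next row=LF[7]=3
  step 13: row=3, L[3]='n', prepend. Next row=LF[3]=14
  step 14: row=14, L[14]='i', prepend. Next row=LF[14]=12
  step 15: row=12, L[12]='f', prepend. Next row=LF[12]=11
  step 16: row=11, L[11]='f', prepend. Next row=LF[11]=10
  step 17: row=10, L[10]='u', prepend. Next row=LF[10]=17
  step 18: row=17, L[17]='m', prepend. Next row=LF[17]=13
Reversed output: muffinabracadabra$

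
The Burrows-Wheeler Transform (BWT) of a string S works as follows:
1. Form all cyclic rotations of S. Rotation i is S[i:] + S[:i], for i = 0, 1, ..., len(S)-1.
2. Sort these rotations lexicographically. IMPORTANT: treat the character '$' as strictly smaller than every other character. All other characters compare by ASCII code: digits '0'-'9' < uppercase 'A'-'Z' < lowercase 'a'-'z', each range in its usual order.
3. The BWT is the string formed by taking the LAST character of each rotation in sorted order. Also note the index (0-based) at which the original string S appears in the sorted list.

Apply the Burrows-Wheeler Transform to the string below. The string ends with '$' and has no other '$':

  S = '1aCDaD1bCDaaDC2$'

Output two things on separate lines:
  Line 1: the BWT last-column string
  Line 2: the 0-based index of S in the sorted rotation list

Answer: 2$DCDabaaCC1DaD1
1

Derivation:
All 16 rotations (rotation i = S[i:]+S[:i]):
  rot[0] = 1aCDaD1bCDaaDC2$
  rot[1] = aCDaD1bCDaaDC2$1
  rot[2] = CDaD1bCDaaDC2$1a
  rot[3] = DaD1bCDaaDC2$1aC
  rot[4] = aD1bCDaaDC2$1aCD
  rot[5] = D1bCDaaDC2$1aCDa
  rot[6] = 1bCDaaDC2$1aCDaD
  rot[7] = bCDaaDC2$1aCDaD1
  rot[8] = CDaaDC2$1aCDaD1b
  rot[9] = DaaDC2$1aCDaD1bC
  rot[10] = aaDC2$1aCDaD1bCD
  rot[11] = aDC2$1aCDaD1bCDa
  rot[12] = DC2$1aCDaD1bCDaa
  rot[13] = C2$1aCDaD1bCDaaD
  rot[14] = 2$1aCDaD1bCDaaDC
  rot[15] = $1aCDaD1bCDaaDC2
Sorted (with $ < everything):
  sorted[0] = $1aCDaD1bCDaaDC2  (last char: '2')
  sorted[1] = 1aCDaD1bCDaaDC2$  (last char: '$')
  sorted[2] = 1bCDaaDC2$1aCDaD  (last char: 'D')
  sorted[3] = 2$1aCDaD1bCDaaDC  (last char: 'C')
  sorted[4] = C2$1aCDaD1bCDaaD  (last char: 'D')
  sorted[5] = CDaD1bCDaaDC2$1a  (last char: 'a')
  sorted[6] = CDaaDC2$1aCDaD1b  (last char: 'b')
  sorted[7] = D1bCDaaDC2$1aCDa  (last char: 'a')
  sorted[8] = DC2$1aCDaD1bCDaa  (last char: 'a')
  sorted[9] = DaD1bCDaaDC2$1aC  (last char: 'C')
  sorted[10] = DaaDC2$1aCDaD1bC  (last char: 'C')
  sorted[11] = aCDaD1bCDaaDC2$1  (last char: '1')
  sorted[12] = aD1bCDaaDC2$1aCD  (last char: 'D')
  sorted[13] = aDC2$1aCDaD1bCDa  (last char: 'a')
  sorted[14] = aaDC2$1aCDaD1bCD  (last char: 'D')
  sorted[15] = bCDaaDC2$1aCDaD1  (last char: '1')
Last column: 2$DCDabaaCC1DaD1
Original string S is at sorted index 1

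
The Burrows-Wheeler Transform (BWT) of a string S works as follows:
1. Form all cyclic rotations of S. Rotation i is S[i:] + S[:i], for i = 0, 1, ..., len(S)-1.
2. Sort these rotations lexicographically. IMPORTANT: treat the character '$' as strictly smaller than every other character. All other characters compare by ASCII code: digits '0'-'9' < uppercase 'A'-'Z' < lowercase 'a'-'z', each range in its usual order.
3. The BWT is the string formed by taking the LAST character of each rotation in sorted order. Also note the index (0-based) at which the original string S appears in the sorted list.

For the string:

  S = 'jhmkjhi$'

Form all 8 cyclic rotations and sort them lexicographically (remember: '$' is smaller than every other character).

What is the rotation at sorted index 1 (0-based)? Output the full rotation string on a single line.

All 8 rotations (rotation i = S[i:]+S[:i]):
  rot[0] = jhmkjhi$
  rot[1] = hmkjhi$j
  rot[2] = mkjhi$jh
  rot[3] = kjhi$jhm
  rot[4] = jhi$jhmk
  rot[5] = hi$jhmkj
  rot[6] = i$jhmkjh
  rot[7] = $jhmkjhi
Sorted (with $ < everything):
  sorted[0] = $jhmkjhi
  sorted[1] = hi$jhmkj
  sorted[2] = hmkjhi$j
  sorted[3] = i$jhmkjh
  sorted[4] = jhi$jhmk
  sorted[5] = jhmkjhi$
  sorted[6] = kjhi$jhm
  sorted[7] = mkjhi$jh
sorted[1] = hi$jhmkj

Answer: hi$jhmkj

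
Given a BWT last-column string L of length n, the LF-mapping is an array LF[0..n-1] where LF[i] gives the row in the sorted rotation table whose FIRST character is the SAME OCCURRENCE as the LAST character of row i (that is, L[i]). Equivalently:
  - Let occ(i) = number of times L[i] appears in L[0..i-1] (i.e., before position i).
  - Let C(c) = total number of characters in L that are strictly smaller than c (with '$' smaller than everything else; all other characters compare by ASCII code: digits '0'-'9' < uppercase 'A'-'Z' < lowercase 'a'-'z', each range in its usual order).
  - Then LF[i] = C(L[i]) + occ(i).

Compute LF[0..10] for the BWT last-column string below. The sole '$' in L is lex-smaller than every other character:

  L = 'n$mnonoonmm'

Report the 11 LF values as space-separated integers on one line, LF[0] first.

Char counts: '$':1, 'm':3, 'n':4, 'o':3
C (first-col start): C('$')=0, C('m')=1, C('n')=4, C('o')=8
L[0]='n': occ=0, LF[0]=C('n')+0=4+0=4
L[1]='$': occ=0, LF[1]=C('$')+0=0+0=0
L[2]='m': occ=0, LF[2]=C('m')+0=1+0=1
L[3]='n': occ=1, LF[3]=C('n')+1=4+1=5
L[4]='o': occ=0, LF[4]=C('o')+0=8+0=8
L[5]='n': occ=2, LF[5]=C('n')+2=4+2=6
L[6]='o': occ=1, LF[6]=C('o')+1=8+1=9
L[7]='o': occ=2, LF[7]=C('o')+2=8+2=10
L[8]='n': occ=3, LF[8]=C('n')+3=4+3=7
L[9]='m': occ=1, LF[9]=C('m')+1=1+1=2
L[10]='m': occ=2, LF[10]=C('m')+2=1+2=3

Answer: 4 0 1 5 8 6 9 10 7 2 3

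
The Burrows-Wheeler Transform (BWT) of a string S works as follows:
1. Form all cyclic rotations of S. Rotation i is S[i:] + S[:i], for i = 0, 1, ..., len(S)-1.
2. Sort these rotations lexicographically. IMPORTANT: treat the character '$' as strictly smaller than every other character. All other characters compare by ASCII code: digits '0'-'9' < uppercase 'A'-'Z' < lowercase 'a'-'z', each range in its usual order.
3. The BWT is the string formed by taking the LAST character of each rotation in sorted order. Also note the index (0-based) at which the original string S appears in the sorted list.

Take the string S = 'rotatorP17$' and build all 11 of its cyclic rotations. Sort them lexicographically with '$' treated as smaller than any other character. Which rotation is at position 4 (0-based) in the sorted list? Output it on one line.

Answer: atorP17$rot

Derivation:
All 11 rotations (rotation i = S[i:]+S[:i]):
  rot[0] = rotatorP17$
  rot[1] = otatorP17$r
  rot[2] = tatorP17$ro
  rot[3] = atorP17$rot
  rot[4] = torP17$rota
  rot[5] = orP17$rotat
  rot[6] = rP17$rotato
  rot[7] = P17$rotator
  rot[8] = 17$rotatorP
  rot[9] = 7$rotatorP1
  rot[10] = $rotatorP17
Sorted (with $ < everything):
  sorted[0] = $rotatorP17
  sorted[1] = 17$rotatorP
  sorted[2] = 7$rotatorP1
  sorted[3] = P17$rotator
  sorted[4] = atorP17$rot
  sorted[5] = orP17$rotat
  sorted[6] = otatorP17$r
  sorted[7] = rP17$rotato
  sorted[8] = rotatorP17$
  sorted[9] = tatorP17$ro
  sorted[10] = torP17$rota
sorted[4] = atorP17$rot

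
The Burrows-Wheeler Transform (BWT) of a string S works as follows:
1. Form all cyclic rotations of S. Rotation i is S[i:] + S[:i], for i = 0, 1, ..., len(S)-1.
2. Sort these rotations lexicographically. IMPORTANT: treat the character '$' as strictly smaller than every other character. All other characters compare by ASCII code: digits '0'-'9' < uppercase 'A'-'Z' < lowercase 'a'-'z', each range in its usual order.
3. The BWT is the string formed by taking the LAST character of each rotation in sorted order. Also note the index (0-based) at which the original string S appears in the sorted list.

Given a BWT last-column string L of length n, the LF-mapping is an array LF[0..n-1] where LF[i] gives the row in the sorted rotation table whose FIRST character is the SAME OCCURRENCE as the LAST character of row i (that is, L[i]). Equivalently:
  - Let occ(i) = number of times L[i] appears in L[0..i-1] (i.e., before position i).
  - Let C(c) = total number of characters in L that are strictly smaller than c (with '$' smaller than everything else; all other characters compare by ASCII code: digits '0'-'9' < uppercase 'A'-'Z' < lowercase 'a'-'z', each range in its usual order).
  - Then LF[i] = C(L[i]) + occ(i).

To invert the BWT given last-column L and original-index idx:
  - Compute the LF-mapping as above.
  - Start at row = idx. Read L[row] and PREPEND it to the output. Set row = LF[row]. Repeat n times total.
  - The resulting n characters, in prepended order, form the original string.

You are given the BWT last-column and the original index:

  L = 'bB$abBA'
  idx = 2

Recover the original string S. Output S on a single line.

Answer: BAbaBb$

Derivation:
LF mapping: 5 2 0 4 6 3 1
Walk LF starting at row 2, prepending L[row]:
  step 1: row=2, L[2]='$', prepend. Next row=LF[2]=0
  step 2: row=0, L[0]='b', prepend. Next row=LF[0]=5
  step 3: row=5, L[5]='B', prepend. Next row=LF[5]=3
  step 4: row=3, L[3]='a', prepend. Next row=LF[3]=4
  step 5: row=4, L[4]='b', prepend. Next row=LF[4]=6
  step 6: row=6, L[6]='A', prepend. Next row=LF[6]=1
  step 7: row=1, L[1]='B', prepend. Next row=LF[1]=2
Reversed output: BAbaBb$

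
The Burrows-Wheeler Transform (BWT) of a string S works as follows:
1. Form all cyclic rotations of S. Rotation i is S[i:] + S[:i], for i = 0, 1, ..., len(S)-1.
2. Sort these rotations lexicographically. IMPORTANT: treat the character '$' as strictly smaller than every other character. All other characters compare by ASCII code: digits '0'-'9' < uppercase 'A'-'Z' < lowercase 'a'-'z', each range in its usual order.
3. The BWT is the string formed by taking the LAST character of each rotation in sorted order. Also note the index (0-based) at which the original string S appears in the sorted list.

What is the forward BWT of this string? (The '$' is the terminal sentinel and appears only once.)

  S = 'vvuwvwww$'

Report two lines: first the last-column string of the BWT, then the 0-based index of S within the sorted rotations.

All 9 rotations (rotation i = S[i:]+S[:i]):
  rot[0] = vvuwvwww$
  rot[1] = vuwvwww$v
  rot[2] = uwvwww$vv
  rot[3] = wvwww$vvu
  rot[4] = vwww$vvuw
  rot[5] = www$vvuwv
  rot[6] = ww$vvuwvw
  rot[7] = w$vvuwvww
  rot[8] = $vvuwvwww
Sorted (with $ < everything):
  sorted[0] = $vvuwvwww  (last char: 'w')
  sorted[1] = uwvwww$vv  (last char: 'v')
  sorted[2] = vuwvwww$v  (last char: 'v')
  sorted[3] = vvuwvwww$  (last char: '$')
  sorted[4] = vwww$vvuw  (last char: 'w')
  sorted[5] = w$vvuwvww  (last char: 'w')
  sorted[6] = wvwww$vvu  (last char: 'u')
  sorted[7] = ww$vvuwvw  (last char: 'w')
  sorted[8] = www$vvuwv  (last char: 'v')
Last column: wvv$wwuwv
Original string S is at sorted index 3

Answer: wvv$wwuwv
3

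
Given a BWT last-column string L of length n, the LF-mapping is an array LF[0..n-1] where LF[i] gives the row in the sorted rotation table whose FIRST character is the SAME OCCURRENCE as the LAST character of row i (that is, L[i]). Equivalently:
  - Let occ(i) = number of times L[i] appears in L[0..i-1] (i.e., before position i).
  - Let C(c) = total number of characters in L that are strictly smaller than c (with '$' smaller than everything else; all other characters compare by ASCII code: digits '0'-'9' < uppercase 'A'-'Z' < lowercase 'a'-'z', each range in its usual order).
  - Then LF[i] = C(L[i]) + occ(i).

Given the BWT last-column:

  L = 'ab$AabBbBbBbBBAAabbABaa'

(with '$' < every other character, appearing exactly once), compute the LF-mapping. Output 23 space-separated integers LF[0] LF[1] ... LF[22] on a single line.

Answer: 11 16 0 1 12 17 5 18 6 19 7 20 8 9 2 3 13 21 22 4 10 14 15

Derivation:
Char counts: '$':1, 'A':4, 'B':6, 'a':5, 'b':7
C (first-col start): C('$')=0, C('A')=1, C('B')=5, C('a')=11, C('b')=16
L[0]='a': occ=0, LF[0]=C('a')+0=11+0=11
L[1]='b': occ=0, LF[1]=C('b')+0=16+0=16
L[2]='$': occ=0, LF[2]=C('$')+0=0+0=0
L[3]='A': occ=0, LF[3]=C('A')+0=1+0=1
L[4]='a': occ=1, LF[4]=C('a')+1=11+1=12
L[5]='b': occ=1, LF[5]=C('b')+1=16+1=17
L[6]='B': occ=0, LF[6]=C('B')+0=5+0=5
L[7]='b': occ=2, LF[7]=C('b')+2=16+2=18
L[8]='B': occ=1, LF[8]=C('B')+1=5+1=6
L[9]='b': occ=3, LF[9]=C('b')+3=16+3=19
L[10]='B': occ=2, LF[10]=C('B')+2=5+2=7
L[11]='b': occ=4, LF[11]=C('b')+4=16+4=20
L[12]='B': occ=3, LF[12]=C('B')+3=5+3=8
L[13]='B': occ=4, LF[13]=C('B')+4=5+4=9
L[14]='A': occ=1, LF[14]=C('A')+1=1+1=2
L[15]='A': occ=2, LF[15]=C('A')+2=1+2=3
L[16]='a': occ=2, LF[16]=C('a')+2=11+2=13
L[17]='b': occ=5, LF[17]=C('b')+5=16+5=21
L[18]='b': occ=6, LF[18]=C('b')+6=16+6=22
L[19]='A': occ=3, LF[19]=C('A')+3=1+3=4
L[20]='B': occ=5, LF[20]=C('B')+5=5+5=10
L[21]='a': occ=3, LF[21]=C('a')+3=11+3=14
L[22]='a': occ=4, LF[22]=C('a')+4=11+4=15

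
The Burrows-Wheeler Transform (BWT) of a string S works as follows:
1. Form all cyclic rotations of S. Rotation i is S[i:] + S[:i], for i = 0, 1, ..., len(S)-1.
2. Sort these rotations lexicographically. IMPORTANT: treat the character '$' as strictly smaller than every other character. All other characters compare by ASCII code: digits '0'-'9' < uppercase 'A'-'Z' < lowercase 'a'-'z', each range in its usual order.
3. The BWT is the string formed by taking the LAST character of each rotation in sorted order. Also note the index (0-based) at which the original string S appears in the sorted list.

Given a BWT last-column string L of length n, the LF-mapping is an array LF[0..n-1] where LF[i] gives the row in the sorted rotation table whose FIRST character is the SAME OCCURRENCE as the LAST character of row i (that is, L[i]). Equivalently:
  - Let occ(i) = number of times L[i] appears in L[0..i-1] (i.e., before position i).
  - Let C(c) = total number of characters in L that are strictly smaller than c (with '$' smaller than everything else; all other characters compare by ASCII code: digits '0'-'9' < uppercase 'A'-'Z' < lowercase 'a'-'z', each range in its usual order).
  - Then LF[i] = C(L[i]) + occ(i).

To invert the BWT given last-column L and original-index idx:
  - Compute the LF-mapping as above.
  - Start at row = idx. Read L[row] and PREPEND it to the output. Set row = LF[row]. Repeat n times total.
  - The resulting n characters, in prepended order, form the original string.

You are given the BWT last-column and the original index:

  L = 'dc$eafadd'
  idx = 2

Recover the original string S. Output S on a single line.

Answer: adfdecad$

Derivation:
LF mapping: 4 3 0 7 1 8 2 5 6
Walk LF starting at row 2, prepending L[row]:
  step 1: row=2, L[2]='$', prepend. Next row=LF[2]=0
  step 2: row=0, L[0]='d', prepend. Next row=LF[0]=4
  step 3: row=4, L[4]='a', prepend. Next row=LF[4]=1
  step 4: row=1, L[1]='c', prepend. Next row=LF[1]=3
  step 5: row=3, L[3]='e', prepend. Next row=LF[3]=7
  step 6: row=7, L[7]='d', prepend. Next row=LF[7]=5
  step 7: row=5, L[5]='f', prepend. Next row=LF[5]=8
  step 8: row=8, L[8]='d', prepend. Next row=LF[8]=6
  step 9: row=6, L[6]='a', prepend. Next row=LF[6]=2
Reversed output: adfdecad$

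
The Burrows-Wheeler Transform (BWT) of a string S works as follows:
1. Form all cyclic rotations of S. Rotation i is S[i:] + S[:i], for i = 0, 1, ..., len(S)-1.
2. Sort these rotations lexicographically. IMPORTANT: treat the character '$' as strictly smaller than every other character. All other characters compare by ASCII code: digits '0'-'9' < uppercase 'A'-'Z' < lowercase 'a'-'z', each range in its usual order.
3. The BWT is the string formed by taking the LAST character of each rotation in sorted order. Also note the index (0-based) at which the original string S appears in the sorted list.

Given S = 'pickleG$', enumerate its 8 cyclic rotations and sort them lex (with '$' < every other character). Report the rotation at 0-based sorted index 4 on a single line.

Answer: ickleG$p

Derivation:
All 8 rotations (rotation i = S[i:]+S[:i]):
  rot[0] = pickleG$
  rot[1] = ickleG$p
  rot[2] = ckleG$pi
  rot[3] = kleG$pic
  rot[4] = leG$pick
  rot[5] = eG$pickl
  rot[6] = G$pickle
  rot[7] = $pickleG
Sorted (with $ < everything):
  sorted[0] = $pickleG
  sorted[1] = G$pickle
  sorted[2] = ckleG$pi
  sorted[3] = eG$pickl
  sorted[4] = ickleG$p
  sorted[5] = kleG$pic
  sorted[6] = leG$pick
  sorted[7] = pickleG$
sorted[4] = ickleG$p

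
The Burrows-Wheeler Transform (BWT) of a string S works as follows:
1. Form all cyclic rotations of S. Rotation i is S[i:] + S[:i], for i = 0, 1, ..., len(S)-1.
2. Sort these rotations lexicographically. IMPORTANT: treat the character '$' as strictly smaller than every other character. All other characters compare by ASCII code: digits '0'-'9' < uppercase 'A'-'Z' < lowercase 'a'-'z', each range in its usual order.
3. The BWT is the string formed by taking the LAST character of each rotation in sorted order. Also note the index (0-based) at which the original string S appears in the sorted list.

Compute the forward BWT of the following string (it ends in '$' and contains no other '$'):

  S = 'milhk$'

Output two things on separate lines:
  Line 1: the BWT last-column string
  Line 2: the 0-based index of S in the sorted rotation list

Answer: klmhi$
5

Derivation:
All 6 rotations (rotation i = S[i:]+S[:i]):
  rot[0] = milhk$
  rot[1] = ilhk$m
  rot[2] = lhk$mi
  rot[3] = hk$mil
  rot[4] = k$milh
  rot[5] = $milhk
Sorted (with $ < everything):
  sorted[0] = $milhk  (last char: 'k')
  sorted[1] = hk$mil  (last char: 'l')
  sorted[2] = ilhk$m  (last char: 'm')
  sorted[3] = k$milh  (last char: 'h')
  sorted[4] = lhk$mi  (last char: 'i')
  sorted[5] = milhk$  (last char: '$')
Last column: klmhi$
Original string S is at sorted index 5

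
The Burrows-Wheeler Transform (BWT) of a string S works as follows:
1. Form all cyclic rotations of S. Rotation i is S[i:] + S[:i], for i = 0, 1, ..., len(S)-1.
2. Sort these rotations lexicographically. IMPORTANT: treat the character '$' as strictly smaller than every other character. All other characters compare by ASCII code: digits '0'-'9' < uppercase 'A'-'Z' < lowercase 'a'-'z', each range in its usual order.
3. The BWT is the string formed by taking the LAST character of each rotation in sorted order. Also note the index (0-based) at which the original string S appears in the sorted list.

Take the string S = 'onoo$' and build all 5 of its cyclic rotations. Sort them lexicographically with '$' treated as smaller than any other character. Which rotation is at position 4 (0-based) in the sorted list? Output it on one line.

All 5 rotations (rotation i = S[i:]+S[:i]):
  rot[0] = onoo$
  rot[1] = noo$o
  rot[2] = oo$on
  rot[3] = o$ono
  rot[4] = $onoo
Sorted (with $ < everything):
  sorted[0] = $onoo
  sorted[1] = noo$o
  sorted[2] = o$ono
  sorted[3] = onoo$
  sorted[4] = oo$on
sorted[4] = oo$on

Answer: oo$on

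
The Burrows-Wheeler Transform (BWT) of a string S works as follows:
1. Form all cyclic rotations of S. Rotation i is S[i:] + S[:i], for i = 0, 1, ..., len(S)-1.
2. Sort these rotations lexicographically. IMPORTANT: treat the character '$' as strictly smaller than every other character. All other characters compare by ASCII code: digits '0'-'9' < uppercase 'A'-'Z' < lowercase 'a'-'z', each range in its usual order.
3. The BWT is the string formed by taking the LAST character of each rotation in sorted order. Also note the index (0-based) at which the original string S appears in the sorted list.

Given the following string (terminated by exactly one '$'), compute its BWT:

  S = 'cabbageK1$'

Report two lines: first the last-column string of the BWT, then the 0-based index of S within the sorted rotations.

All 10 rotations (rotation i = S[i:]+S[:i]):
  rot[0] = cabbageK1$
  rot[1] = abbageK1$c
  rot[2] = bbageK1$ca
  rot[3] = bageK1$cab
  rot[4] = ageK1$cabb
  rot[5] = geK1$cabba
  rot[6] = eK1$cabbag
  rot[7] = K1$cabbage
  rot[8] = 1$cabbageK
  rot[9] = $cabbageK1
Sorted (with $ < everything):
  sorted[0] = $cabbageK1  (last char: '1')
  sorted[1] = 1$cabbageK  (last char: 'K')
  sorted[2] = K1$cabbage  (last char: 'e')
  sorted[3] = abbageK1$c  (last char: 'c')
  sorted[4] = ageK1$cabb  (last char: 'b')
  sorted[5] = bageK1$cab  (last char: 'b')
  sorted[6] = bbageK1$ca  (last char: 'a')
  sorted[7] = cabbageK1$  (last char: '$')
  sorted[8] = eK1$cabbag  (last char: 'g')
  sorted[9] = geK1$cabba  (last char: 'a')
Last column: 1Kecbba$ga
Original string S is at sorted index 7

Answer: 1Kecbba$ga
7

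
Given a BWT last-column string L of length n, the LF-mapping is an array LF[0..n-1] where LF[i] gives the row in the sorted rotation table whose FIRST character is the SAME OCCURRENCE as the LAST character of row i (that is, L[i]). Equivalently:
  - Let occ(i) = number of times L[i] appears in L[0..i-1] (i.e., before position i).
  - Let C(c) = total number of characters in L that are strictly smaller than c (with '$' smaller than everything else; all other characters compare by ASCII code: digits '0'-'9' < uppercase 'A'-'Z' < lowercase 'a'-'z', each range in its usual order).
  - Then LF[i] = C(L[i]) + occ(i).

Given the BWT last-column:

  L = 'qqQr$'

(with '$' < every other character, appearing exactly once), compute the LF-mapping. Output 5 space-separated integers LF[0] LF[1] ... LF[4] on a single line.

Answer: 2 3 1 4 0

Derivation:
Char counts: '$':1, 'Q':1, 'q':2, 'r':1
C (first-col start): C('$')=0, C('Q')=1, C('q')=2, C('r')=4
L[0]='q': occ=0, LF[0]=C('q')+0=2+0=2
L[1]='q': occ=1, LF[1]=C('q')+1=2+1=3
L[2]='Q': occ=0, LF[2]=C('Q')+0=1+0=1
L[3]='r': occ=0, LF[3]=C('r')+0=4+0=4
L[4]='$': occ=0, LF[4]=C('$')+0=0+0=0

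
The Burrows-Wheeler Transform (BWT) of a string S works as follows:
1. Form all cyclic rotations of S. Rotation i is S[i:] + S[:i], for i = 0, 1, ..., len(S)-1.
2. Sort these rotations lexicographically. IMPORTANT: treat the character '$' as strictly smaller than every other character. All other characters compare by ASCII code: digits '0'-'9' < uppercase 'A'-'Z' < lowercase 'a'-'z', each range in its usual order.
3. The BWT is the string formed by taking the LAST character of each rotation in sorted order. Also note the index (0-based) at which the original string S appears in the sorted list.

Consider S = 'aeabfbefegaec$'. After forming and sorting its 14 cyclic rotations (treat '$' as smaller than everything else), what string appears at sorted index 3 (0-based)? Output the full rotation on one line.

Answer: aec$aeabfbefeg

Derivation:
All 14 rotations (rotation i = S[i:]+S[:i]):
  rot[0] = aeabfbefegaec$
  rot[1] = eabfbefegaec$a
  rot[2] = abfbefegaec$ae
  rot[3] = bfbefegaec$aea
  rot[4] = fbefegaec$aeab
  rot[5] = befegaec$aeabf
  rot[6] = efegaec$aeabfb
  rot[7] = fegaec$aeabfbe
  rot[8] = egaec$aeabfbef
  rot[9] = gaec$aeabfbefe
  rot[10] = aec$aeabfbefeg
  rot[11] = ec$aeabfbefega
  rot[12] = c$aeabfbefegae
  rot[13] = $aeabfbefegaec
Sorted (with $ < everything):
  sorted[0] = $aeabfbefegaec
  sorted[1] = abfbefegaec$ae
  sorted[2] = aeabfbefegaec$
  sorted[3] = aec$aeabfbefeg
  sorted[4] = befegaec$aeabf
  sorted[5] = bfbefegaec$aea
  sorted[6] = c$aeabfbefegae
  sorted[7] = eabfbefegaec$a
  sorted[8] = ec$aeabfbefega
  sorted[9] = efegaec$aeabfb
  sorted[10] = egaec$aeabfbef
  sorted[11] = fbefegaec$aeab
  sorted[12] = fegaec$aeabfbe
  sorted[13] = gaec$aeabfbefe
sorted[3] = aec$aeabfbefeg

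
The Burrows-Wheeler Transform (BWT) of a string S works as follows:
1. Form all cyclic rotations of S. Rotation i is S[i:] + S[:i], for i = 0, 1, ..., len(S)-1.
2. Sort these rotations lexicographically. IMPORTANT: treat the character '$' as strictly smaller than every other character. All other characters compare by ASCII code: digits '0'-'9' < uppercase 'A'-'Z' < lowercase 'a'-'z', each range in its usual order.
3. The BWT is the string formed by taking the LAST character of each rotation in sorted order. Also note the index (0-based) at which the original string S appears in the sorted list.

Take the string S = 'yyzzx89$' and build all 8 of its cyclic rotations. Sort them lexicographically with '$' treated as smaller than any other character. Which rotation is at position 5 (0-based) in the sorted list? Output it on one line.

Answer: yzzx89$y

Derivation:
All 8 rotations (rotation i = S[i:]+S[:i]):
  rot[0] = yyzzx89$
  rot[1] = yzzx89$y
  rot[2] = zzx89$yy
  rot[3] = zx89$yyz
  rot[4] = x89$yyzz
  rot[5] = 89$yyzzx
  rot[6] = 9$yyzzx8
  rot[7] = $yyzzx89
Sorted (with $ < everything):
  sorted[0] = $yyzzx89
  sorted[1] = 89$yyzzx
  sorted[2] = 9$yyzzx8
  sorted[3] = x89$yyzz
  sorted[4] = yyzzx89$
  sorted[5] = yzzx89$y
  sorted[6] = zx89$yyz
  sorted[7] = zzx89$yy
sorted[5] = yzzx89$y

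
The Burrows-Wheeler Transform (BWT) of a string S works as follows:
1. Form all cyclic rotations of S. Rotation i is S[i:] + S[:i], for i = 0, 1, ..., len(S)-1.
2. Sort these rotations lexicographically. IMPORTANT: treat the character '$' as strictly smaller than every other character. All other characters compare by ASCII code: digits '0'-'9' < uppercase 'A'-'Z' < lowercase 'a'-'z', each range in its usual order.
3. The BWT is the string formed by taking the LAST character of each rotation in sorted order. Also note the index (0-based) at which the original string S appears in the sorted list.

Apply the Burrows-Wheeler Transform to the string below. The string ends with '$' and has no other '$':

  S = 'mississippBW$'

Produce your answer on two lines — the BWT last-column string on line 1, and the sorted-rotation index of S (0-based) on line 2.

Answer: WpBssm$pissii
6

Derivation:
All 13 rotations (rotation i = S[i:]+S[:i]):
  rot[0] = mississippBW$
  rot[1] = ississippBW$m
  rot[2] = ssissippBW$mi
  rot[3] = sissippBW$mis
  rot[4] = issippBW$miss
  rot[5] = ssippBW$missi
  rot[6] = sippBW$missis
  rot[7] = ippBW$mississ
  rot[8] = ppBW$mississi
  rot[9] = pBW$mississip
  rot[10] = BW$mississipp
  rot[11] = W$mississippB
  rot[12] = $mississippBW
Sorted (with $ < everything):
  sorted[0] = $mississippBW  (last char: 'W')
  sorted[1] = BW$mississipp  (last char: 'p')
  sorted[2] = W$mississippB  (last char: 'B')
  sorted[3] = ippBW$mississ  (last char: 's')
  sorted[4] = issippBW$miss  (last char: 's')
  sorted[5] = ississippBW$m  (last char: 'm')
  sorted[6] = mississippBW$  (last char: '$')
  sorted[7] = pBW$mississip  (last char: 'p')
  sorted[8] = ppBW$mississi  (last char: 'i')
  sorted[9] = sippBW$missis  (last char: 's')
  sorted[10] = sissippBW$mis  (last char: 's')
  sorted[11] = ssippBW$missi  (last char: 'i')
  sorted[12] = ssissippBW$mi  (last char: 'i')
Last column: WpBssm$pissii
Original string S is at sorted index 6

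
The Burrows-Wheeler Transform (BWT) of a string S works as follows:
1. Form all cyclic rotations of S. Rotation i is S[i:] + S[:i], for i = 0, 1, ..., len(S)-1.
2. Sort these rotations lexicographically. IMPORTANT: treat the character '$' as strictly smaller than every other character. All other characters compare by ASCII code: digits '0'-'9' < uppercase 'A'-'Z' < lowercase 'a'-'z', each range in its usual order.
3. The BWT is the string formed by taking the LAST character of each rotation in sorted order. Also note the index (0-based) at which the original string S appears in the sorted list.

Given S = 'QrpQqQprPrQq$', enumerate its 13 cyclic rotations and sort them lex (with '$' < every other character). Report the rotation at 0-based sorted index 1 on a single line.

Answer: PrQq$QrpQqQpr

Derivation:
All 13 rotations (rotation i = S[i:]+S[:i]):
  rot[0] = QrpQqQprPrQq$
  rot[1] = rpQqQprPrQq$Q
  rot[2] = pQqQprPrQq$Qr
  rot[3] = QqQprPrQq$Qrp
  rot[4] = qQprPrQq$QrpQ
  rot[5] = QprPrQq$QrpQq
  rot[6] = prPrQq$QrpQqQ
  rot[7] = rPrQq$QrpQqQp
  rot[8] = PrQq$QrpQqQpr
  rot[9] = rQq$QrpQqQprP
  rot[10] = Qq$QrpQqQprPr
  rot[11] = q$QrpQqQprPrQ
  rot[12] = $QrpQqQprPrQq
Sorted (with $ < everything):
  sorted[0] = $QrpQqQprPrQq
  sorted[1] = PrQq$QrpQqQpr
  sorted[2] = QprPrQq$QrpQq
  sorted[3] = Qq$QrpQqQprPr
  sorted[4] = QqQprPrQq$Qrp
  sorted[5] = QrpQqQprPrQq$
  sorted[6] = pQqQprPrQq$Qr
  sorted[7] = prPrQq$QrpQqQ
  sorted[8] = q$QrpQqQprPrQ
  sorted[9] = qQprPrQq$QrpQ
  sorted[10] = rPrQq$QrpQqQp
  sorted[11] = rQq$QrpQqQprP
  sorted[12] = rpQqQprPrQq$Q
sorted[1] = PrQq$QrpQqQpr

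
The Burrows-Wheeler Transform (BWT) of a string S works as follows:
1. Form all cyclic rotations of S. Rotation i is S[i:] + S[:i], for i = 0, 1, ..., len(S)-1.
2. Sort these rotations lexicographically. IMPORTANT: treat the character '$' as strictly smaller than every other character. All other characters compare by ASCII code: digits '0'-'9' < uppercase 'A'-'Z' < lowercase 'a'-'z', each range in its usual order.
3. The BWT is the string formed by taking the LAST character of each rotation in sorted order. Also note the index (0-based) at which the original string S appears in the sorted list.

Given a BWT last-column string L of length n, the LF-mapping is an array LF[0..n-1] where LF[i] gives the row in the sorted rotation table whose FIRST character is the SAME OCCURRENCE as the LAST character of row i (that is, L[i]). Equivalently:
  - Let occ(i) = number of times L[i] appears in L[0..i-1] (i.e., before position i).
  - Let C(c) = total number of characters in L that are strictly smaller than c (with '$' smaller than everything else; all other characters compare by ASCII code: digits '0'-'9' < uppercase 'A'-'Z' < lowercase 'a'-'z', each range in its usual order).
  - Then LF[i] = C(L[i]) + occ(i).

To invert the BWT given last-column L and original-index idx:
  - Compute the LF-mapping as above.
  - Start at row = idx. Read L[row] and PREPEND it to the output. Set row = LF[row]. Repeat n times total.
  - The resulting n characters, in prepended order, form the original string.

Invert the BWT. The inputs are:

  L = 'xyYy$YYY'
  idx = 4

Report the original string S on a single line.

LF mapping: 5 6 1 7 0 2 3 4
Walk LF starting at row 4, prepending L[row]:
  step 1: row=4, L[4]='$', prepend. Next row=LF[4]=0
  step 2: row=0, L[0]='x', prepend. Next row=LF[0]=5
  step 3: row=5, L[5]='Y', prepend. Next row=LF[5]=2
  step 4: row=2, L[2]='Y', prepend. Next row=LF[2]=1
  step 5: row=1, L[1]='y', prepend. Next row=LF[1]=6
  step 6: row=6, L[6]='Y', prepend. Next row=LF[6]=3
  step 7: row=3, L[3]='y', prepend. Next row=LF[3]=7
  step 8: row=7, L[7]='Y', prepend. Next row=LF[7]=4
Reversed output: YyYyYYx$

Answer: YyYyYYx$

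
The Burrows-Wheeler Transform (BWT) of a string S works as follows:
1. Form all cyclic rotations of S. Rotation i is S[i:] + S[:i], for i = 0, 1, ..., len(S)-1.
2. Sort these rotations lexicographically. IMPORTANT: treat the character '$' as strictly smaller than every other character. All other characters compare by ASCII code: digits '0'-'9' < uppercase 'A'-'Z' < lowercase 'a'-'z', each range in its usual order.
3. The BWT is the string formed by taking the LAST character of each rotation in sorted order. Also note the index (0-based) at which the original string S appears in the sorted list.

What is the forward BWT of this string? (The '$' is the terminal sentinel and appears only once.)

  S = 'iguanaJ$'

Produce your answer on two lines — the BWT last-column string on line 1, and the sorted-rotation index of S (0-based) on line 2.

All 8 rotations (rotation i = S[i:]+S[:i]):
  rot[0] = iguanaJ$
  rot[1] = guanaJ$i
  rot[2] = uanaJ$ig
  rot[3] = anaJ$igu
  rot[4] = naJ$igua
  rot[5] = aJ$iguan
  rot[6] = J$iguana
  rot[7] = $iguanaJ
Sorted (with $ < everything):
  sorted[0] = $iguanaJ  (last char: 'J')
  sorted[1] = J$iguana  (last char: 'a')
  sorted[2] = aJ$iguan  (last char: 'n')
  sorted[3] = anaJ$igu  (last char: 'u')
  sorted[4] = guanaJ$i  (last char: 'i')
  sorted[5] = iguanaJ$  (last char: '$')
  sorted[6] = naJ$igua  (last char: 'a')
  sorted[7] = uanaJ$ig  (last char: 'g')
Last column: Janui$ag
Original string S is at sorted index 5

Answer: Janui$ag
5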